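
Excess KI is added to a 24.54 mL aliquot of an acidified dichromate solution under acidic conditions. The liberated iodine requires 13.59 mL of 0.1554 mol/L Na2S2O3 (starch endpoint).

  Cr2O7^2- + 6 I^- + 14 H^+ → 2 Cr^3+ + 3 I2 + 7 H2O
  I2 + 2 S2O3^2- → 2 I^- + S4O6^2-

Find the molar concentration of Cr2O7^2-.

n(S2O3^2-) = 0.01359 × 0.1554 = 2.112 × 10^-3 mol
n(I2) = n(S2O3^2-)/2 = 1.056 × 10^-3 mol
From the 1:3 ratio, n(Cr2O7^2-) in the aliquot = 1/3 × 1.056 × 10^-3 = 3.520 × 10^-4 mol
[Cr2O7^2-] = 3.520 × 10^-4 / 0.02454 = 0.01434 mol/L

0.01434 mol/L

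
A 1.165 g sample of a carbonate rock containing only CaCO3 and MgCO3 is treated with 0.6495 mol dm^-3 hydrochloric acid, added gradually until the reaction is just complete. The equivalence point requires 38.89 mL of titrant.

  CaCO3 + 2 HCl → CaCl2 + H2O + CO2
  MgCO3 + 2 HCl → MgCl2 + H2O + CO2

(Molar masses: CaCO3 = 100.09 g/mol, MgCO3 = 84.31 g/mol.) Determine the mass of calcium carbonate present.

0.6356 g

n(HCl) = 0.03889 × 0.6495 = 0.02526 mol
Let x = n(CaCO3), y = n(MgCO3).
Titrant: 2x + 2y = 0.02526;  mass: 100.09x + 84.31y = 1.165
Solving, x = 6.350 × 10^-3 mol, y = 6.279 × 10^-3 mol
mass of CaCO3 = 6.350 × 10^-3 × 100.09 = 0.6356 g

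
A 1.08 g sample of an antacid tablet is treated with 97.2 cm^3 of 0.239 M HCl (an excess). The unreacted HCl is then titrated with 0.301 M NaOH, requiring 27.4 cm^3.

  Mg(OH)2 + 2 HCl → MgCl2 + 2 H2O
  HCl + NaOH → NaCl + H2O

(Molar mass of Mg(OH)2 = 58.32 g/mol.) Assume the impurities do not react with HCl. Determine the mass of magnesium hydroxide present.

n(HCl) added = 0.0972 × 0.239 = 0.0232 mol
n(NaOH) used in back-titration = 0.0274 × 0.301 = 8.25 × 10^-3 mol
n(HCl) left over = 8.25 × 10^-3 mol (1:1 ratio)
n(HCl) consumed by analyte = 0.0232 − 8.25 × 10^-3 = 0.0150 mol
From the 1:2 ratio, n(Mg(OH)2) = 1/2 × 0.0150 = 7.49 × 10^-3 mol
mass of Mg(OH)2 = 7.49 × 10^-3 × 58.32 = 0.437 g

0.437 g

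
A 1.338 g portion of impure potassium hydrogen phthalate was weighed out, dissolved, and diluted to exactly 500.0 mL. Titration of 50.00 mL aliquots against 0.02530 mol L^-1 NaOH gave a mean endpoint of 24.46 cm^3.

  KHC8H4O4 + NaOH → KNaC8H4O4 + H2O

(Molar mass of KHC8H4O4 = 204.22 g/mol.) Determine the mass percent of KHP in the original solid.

n(NaOH) per titration = 0.02446 × 0.02530 = 6.188 × 10^-4 mol
n(KHC8H4O4) in each aliquot = 6.188 × 10^-4 mol (1:1 ratio)
n(KHC8H4O4) in the whole flask = 6.188 × 10^-4 × 500.0/50.00 = 6.188 × 10^-3 mol
mass of KHC8H4O4 = 6.188 × 10^-3 × 204.22 = 1.264 g
% KHC8H4O4 = 1.264 / 1.338 × 100 = 94.45 %

94.45 %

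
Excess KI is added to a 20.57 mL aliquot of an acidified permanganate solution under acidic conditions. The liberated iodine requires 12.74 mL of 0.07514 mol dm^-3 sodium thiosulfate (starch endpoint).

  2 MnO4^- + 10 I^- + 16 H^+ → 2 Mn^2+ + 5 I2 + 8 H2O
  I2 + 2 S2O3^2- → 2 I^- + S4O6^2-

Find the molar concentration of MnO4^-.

0.009308 mol/L

n(S2O3^2-) = 0.01274 × 0.07514 = 9.573 × 10^-4 mol
n(I2) = n(S2O3^2-)/2 = 4.786 × 10^-4 mol
From the 2:5 ratio, n(MnO4^-) in the aliquot = 2/5 × 4.786 × 10^-4 = 1.915 × 10^-4 mol
[MnO4^-] = 1.915 × 10^-4 / 0.02057 = 0.009308 mol/L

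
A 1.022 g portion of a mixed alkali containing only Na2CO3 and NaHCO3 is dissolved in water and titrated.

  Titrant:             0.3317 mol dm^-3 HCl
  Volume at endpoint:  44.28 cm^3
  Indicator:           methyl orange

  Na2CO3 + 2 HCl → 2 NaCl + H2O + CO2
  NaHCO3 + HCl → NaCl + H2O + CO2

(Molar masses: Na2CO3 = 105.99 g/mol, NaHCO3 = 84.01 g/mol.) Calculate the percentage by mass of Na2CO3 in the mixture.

35.43 %

n(HCl) = 0.04428 × 0.3317 = 0.01469 mol
Let x = n(Na2CO3), y = n(NaHCO3).
Titrant: 2x + 1y = 0.01469;  mass: 105.99x + 84.01y = 1.022
Solving, x = 3.416 × 10^-3 mol, y = 7.855 × 10^-3 mol
mass of Na2CO3 = 3.416 × 10^-3 × 105.99 = 0.3621 g
% Na2CO3 = 0.3621 / 1.022 × 100 = 35.43 %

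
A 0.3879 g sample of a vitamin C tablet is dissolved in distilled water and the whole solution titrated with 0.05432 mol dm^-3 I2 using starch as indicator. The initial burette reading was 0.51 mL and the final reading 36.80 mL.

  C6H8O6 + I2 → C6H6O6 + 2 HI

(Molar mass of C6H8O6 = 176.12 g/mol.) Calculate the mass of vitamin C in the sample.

0.3472 g

n(I2) = 0.03629 L × 0.05432 mol/L = 1.971 × 10^-3 mol
n(C6H8O6) = 1.971 × 10^-3 mol (1:1 ratio)
mass of C6H8O6 = 1.971 × 10^-3 × 176.12 g/mol = 0.3472 g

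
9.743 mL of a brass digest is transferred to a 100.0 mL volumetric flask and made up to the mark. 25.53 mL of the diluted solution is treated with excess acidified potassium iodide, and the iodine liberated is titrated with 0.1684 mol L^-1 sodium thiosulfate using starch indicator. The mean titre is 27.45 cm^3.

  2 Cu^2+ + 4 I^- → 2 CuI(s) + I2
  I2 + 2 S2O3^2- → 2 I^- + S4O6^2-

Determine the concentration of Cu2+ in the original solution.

1.858 mol/L

n(S2O3^2-) = 0.02745 × 0.1684 = 4.623 × 10^-3 mol
n(I2) = n(S2O3^2-)/2 = 2.311 × 10^-3 mol
From the 2:1 ratio, n(Cu2+) in the aliquot = 2/1 × 2.311 × 10^-3 = 4.623 × 10^-3 mol
[Cu2+]_dilute = 4.623 × 10^-3 / 0.02553 = 0.1811 mol/L
[Cu2+]_original = 0.1811 × 100.0/9.743 = 1.858 mol/L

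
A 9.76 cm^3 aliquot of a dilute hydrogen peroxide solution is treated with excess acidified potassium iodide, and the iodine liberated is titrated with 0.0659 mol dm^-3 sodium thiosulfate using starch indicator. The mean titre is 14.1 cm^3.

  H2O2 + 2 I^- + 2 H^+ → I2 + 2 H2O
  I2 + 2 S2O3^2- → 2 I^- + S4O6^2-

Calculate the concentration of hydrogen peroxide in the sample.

n(S2O3^2-) = 0.0141 × 0.0659 = 9.29 × 10^-4 mol
n(I2) = n(S2O3^2-)/2 = 4.65 × 10^-4 mol
n(H2O2) in the aliquot = 4.65 × 10^-4 mol (1:1 ratio)
[H2O2] = 4.65 × 10^-4 / 0.00976 = 0.0476 mol/L

0.0476 mol/L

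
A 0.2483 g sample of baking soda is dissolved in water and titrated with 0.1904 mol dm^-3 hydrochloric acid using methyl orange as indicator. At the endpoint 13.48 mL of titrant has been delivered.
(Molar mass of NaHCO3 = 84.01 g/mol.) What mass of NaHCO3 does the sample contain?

NaHCO3 + HCl → NaCl + H2O + CO2
n(HCl) = 0.01348 L × 0.1904 mol/L = 2.567 × 10^-3 mol
n(NaHCO3) = 2.567 × 10^-3 mol (1:1 ratio)
mass of NaHCO3 = 2.567 × 10^-3 × 84.01 g/mol = 0.2156 g

0.2156 g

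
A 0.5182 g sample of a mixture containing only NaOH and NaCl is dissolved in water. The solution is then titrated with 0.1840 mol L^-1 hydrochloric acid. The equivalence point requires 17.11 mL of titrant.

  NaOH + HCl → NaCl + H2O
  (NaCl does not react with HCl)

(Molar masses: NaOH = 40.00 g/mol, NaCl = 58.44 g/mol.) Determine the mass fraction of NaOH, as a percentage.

n(HCl) = 0.01711 × 0.1840 = 3.148 × 10^-3 mol
Let x = n(NaOH), y = n(NaCl).
Titrant: 1x = 3.148 × 10^-3;  mass: 40.00x + 58.44y = 0.5182
Solving, x = 3.148 × 10^-3 mol, y = 6.712 × 10^-3 mol
mass of NaOH = 3.148 × 10^-3 × 40.00 = 0.1259 g
% NaOH = 0.1259 / 0.5182 × 100 = 24.30 %

24.30 %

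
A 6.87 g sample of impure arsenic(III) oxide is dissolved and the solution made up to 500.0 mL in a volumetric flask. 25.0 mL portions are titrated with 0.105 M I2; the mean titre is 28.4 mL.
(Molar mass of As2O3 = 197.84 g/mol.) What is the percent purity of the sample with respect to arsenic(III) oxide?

As2O3 + 2 I2 + 2 H2O → As2O5 + 4 HI
n(I2) per titration = 0.0284 × 0.105 = 2.98 × 10^-3 mol
From the 1:2 ratio, n(As2O3) in each aliquot = 1/2 × 2.98 × 10^-3 = 1.49 × 10^-3 mol
n(As2O3) in the whole flask = 1.49 × 10^-3 × 500.0/25.0 = 0.0298 mol
mass of As2O3 = 0.0298 × 197.84 = 5.90 g
% As2O3 = 5.90 / 6.87 × 100 = 85.9 %

85.9 %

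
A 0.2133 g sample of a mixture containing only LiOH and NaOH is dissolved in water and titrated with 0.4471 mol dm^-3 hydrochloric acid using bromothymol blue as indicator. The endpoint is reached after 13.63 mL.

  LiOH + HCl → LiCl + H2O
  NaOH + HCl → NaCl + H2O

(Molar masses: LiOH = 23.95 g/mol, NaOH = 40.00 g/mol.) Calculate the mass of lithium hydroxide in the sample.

n(HCl) = 0.01363 × 0.4471 = 6.094 × 10^-3 mol
Let x = n(LiOH), y = n(NaOH).
Titrant: 1x + 1y = 6.094 × 10^-3;  mass: 23.95x + 40.00y = 0.2133
Solving, x = 1.898 × 10^-3 mol, y = 4.196 × 10^-3 mol
mass of LiOH = 1.898 × 10^-3 × 23.95 = 0.04545 g

0.04545 g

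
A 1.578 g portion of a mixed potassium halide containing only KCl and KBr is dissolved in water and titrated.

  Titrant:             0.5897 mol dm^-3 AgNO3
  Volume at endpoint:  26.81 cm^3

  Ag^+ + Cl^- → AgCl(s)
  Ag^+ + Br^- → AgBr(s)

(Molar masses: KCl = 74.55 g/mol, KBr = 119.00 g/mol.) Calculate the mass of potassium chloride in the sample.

0.5088 g

n(AgNO3) = 0.02681 × 0.5897 = 0.01581 mol
Let x = n(KCl), y = n(KBr).
Titrant: 1x + 1y = 0.01581;  mass: 74.55x + 119.00y = 1.578
Solving, x = 6.825 × 10^-3 mol, y = 8.985 × 10^-3 mol
mass of KCl = 6.825 × 10^-3 × 74.55 = 0.5088 g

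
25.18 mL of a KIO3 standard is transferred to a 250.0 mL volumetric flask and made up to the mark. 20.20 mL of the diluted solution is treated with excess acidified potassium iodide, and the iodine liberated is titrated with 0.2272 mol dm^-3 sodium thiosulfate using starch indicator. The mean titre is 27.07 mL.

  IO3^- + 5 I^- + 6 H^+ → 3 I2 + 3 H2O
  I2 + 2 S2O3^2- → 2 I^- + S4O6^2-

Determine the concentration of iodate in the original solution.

0.5038 mol/L

n(S2O3^2-) = 0.02707 × 0.2272 = 6.150 × 10^-3 mol
n(I2) = n(S2O3^2-)/2 = 3.075 × 10^-3 mol
From the 1:3 ratio, n(IO3^-) in the aliquot = 1/3 × 3.075 × 10^-3 = 1.025 × 10^-3 mol
[IO3^-]_dilute = 1.025 × 10^-3 / 0.02020 = 0.05075 mol/L
[IO3^-]_original = 0.05075 × 250.0/25.18 = 0.5038 mol/L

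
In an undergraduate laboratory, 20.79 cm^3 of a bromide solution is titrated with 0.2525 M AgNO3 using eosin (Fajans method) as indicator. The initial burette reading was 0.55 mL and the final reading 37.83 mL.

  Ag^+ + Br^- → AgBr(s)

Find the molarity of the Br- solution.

n(AgNO3) = 0.03728 L × 0.2525 mol/L = 9.413 × 10^-3 mol
n(Br-) = 9.413 × 10^-3 mol (1:1 mole ratio)
[Br-] = 9.413 × 10^-3 mol / 0.02079 L = 0.4528 mol/L

0.4528 M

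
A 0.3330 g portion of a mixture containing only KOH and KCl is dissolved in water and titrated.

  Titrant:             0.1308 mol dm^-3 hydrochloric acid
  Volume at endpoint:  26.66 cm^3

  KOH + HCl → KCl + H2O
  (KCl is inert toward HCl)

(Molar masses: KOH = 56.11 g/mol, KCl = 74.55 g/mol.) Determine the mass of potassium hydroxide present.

0.1957 g

n(HCl) = 0.02666 × 0.1308 = 3.487 × 10^-3 mol
Let x = n(KOH), y = n(KCl).
Titrant: 1x = 3.487 × 10^-3;  mass: 56.11x + 74.55y = 0.3330
Solving, x = 3.487 × 10^-3 mol, y = 1.842 × 10^-3 mol
mass of KOH = 3.487 × 10^-3 × 56.11 = 0.1957 g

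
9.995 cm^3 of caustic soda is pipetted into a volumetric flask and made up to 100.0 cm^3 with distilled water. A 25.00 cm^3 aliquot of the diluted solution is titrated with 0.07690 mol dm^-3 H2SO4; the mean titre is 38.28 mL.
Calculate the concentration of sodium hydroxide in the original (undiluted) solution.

2 NaOH + H2SO4 → Na2SO4 + 2 H2O
n(H2SO4) = 0.03828 × 0.07690 = 2.944 × 10^-3 mol
From the 2:1 ratio, n(NaOH) in the aliquot = 2/1 × 2.944 × 10^-3 = 5.887 × 10^-3 mol
[NaOH]_dilute = 5.887 × 10^-3 / 0.02500 = 0.2355 mol/L
Dilution factor = 100.0 / 9.995 = 10.01
[NaOH]_stock = 0.2355 × 10.01 = 2.356 mol/L

2.356 mol/L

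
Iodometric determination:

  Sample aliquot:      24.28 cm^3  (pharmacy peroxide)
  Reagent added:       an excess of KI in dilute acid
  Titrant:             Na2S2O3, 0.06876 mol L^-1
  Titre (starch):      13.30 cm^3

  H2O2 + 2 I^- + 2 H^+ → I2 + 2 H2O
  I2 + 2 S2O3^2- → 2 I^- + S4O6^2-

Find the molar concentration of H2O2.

0.01883 mol/L

n(S2O3^2-) = 0.01330 × 0.06876 = 9.145 × 10^-4 mol
n(I2) = n(S2O3^2-)/2 = 4.573 × 10^-4 mol
n(H2O2) in the aliquot = 4.573 × 10^-4 mol (1:1 ratio)
[H2O2] = 4.573 × 10^-4 / 0.02428 = 0.01883 mol/L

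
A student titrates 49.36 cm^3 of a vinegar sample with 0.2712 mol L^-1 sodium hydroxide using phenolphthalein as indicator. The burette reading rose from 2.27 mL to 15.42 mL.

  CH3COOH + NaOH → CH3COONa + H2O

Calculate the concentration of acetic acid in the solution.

n(NaOH) = 0.01315 L × 0.2712 mol/L = 3.566 × 10^-3 mol
n(CH3COOH) = 3.566 × 10^-3 mol (1:1 mole ratio)
[CH3COOH] = 3.566 × 10^-3 mol / 0.04936 L = 0.07225 mol/L

0.07225 mol/L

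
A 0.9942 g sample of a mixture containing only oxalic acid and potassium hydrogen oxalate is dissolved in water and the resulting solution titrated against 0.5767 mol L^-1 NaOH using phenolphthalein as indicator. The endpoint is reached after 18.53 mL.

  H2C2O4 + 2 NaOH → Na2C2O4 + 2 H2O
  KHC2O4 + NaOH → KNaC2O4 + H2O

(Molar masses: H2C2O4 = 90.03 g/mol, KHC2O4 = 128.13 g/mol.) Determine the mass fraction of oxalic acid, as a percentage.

n(NaOH) = 0.01853 × 0.5767 = 0.01069 mol
Let x = n(H2C2O4), y = n(KHC2O4).
Titrant: 2x + 1y = 0.01069;  mass: 90.03x + 128.13y = 0.9942
Solving, x = 2.256 × 10^-3 mol, y = 6.174 × 10^-3 mol
mass of H2C2O4 = 2.256 × 10^-3 × 90.03 = 0.2031 g
% H2C2O4 = 0.2031 / 0.9942 × 100 = 20.43 %

20.43 %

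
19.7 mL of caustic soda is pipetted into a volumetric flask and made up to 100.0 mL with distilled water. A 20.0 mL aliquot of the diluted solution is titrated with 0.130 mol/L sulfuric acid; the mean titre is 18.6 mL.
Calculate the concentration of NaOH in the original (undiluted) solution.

2 NaOH + H2SO4 → Na2SO4 + 2 H2O
n(H2SO4) = 0.0186 × 0.130 = 2.42 × 10^-3 mol
From the 2:1 ratio, n(NaOH) in the aliquot = 2/1 × 2.42 × 10^-3 = 4.84 × 10^-3 mol
[NaOH]_dilute = 4.84 × 10^-3 / 0.0200 = 0.242 mol/L
Dilution factor = 100.0 / 19.7 = 5.076
[NaOH]_stock = 0.242 × 5.076 = 1.23 mol/L

1.23 mol/L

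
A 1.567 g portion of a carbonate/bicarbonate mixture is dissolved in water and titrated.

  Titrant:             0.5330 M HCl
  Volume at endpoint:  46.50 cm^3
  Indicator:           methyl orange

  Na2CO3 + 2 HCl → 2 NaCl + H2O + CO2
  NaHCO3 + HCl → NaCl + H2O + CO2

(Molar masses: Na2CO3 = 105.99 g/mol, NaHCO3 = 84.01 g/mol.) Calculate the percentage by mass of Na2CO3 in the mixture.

56.17 %

n(HCl) = 0.04650 × 0.5330 = 0.02478 mol
Let x = n(Na2CO3), y = n(NaHCO3).
Titrant: 2x + 1y = 0.02478;  mass: 105.99x + 84.01y = 1.567
Solving, x = 8.305 × 10^-3 mol, y = 8.175 × 10^-3 mol
mass of Na2CO3 = 8.305 × 10^-3 × 105.99 = 0.8802 g
% Na2CO3 = 0.8802 / 1.567 × 100 = 56.17 %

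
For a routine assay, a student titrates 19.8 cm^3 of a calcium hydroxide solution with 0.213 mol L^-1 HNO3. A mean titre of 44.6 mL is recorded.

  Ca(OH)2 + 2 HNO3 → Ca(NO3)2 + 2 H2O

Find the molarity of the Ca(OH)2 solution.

n(HNO3) = 0.0446 L × 0.213 mol/L = 9.50 × 10^-3 mol
From the 1:2 mole ratio, n(Ca(OH)2) = 1/2 × 9.50 × 10^-3 = 4.75 × 10^-3 mol
[Ca(OH)2] = 4.75 × 10^-3 mol / 0.0198 L = 0.240 mol/L

0.240 mol/L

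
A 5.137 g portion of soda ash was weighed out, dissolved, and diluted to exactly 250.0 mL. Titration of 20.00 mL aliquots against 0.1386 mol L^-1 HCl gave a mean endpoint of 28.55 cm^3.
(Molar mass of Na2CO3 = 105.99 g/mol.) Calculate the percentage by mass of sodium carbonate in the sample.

Na2CO3 + 2 HCl → 2 NaCl + H2O + CO2
n(HCl) per titration = 0.02855 × 0.1386 = 3.957 × 10^-3 mol
From the 1:2 ratio, n(Na2CO3) in each aliquot = 1/2 × 3.957 × 10^-3 = 1.979 × 10^-3 mol
n(Na2CO3) in the whole flask = 1.979 × 10^-3 × 250.0/20.00 = 0.02473 mol
mass of Na2CO3 = 0.02473 × 105.99 = 2.621 g
% Na2CO3 = 2.621 / 5.137 × 100 = 51.03 %

51.03 %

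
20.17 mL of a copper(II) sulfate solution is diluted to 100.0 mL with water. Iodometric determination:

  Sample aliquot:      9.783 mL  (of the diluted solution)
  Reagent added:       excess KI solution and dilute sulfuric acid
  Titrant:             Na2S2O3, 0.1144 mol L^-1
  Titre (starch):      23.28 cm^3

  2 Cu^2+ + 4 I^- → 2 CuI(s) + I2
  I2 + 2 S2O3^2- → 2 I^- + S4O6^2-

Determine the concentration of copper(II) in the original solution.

n(S2O3^2-) = 0.02328 × 0.1144 = 2.663 × 10^-3 mol
n(I2) = n(S2O3^2-)/2 = 1.332 × 10^-3 mol
From the 2:1 ratio, n(Cu2+) in the aliquot = 2/1 × 1.332 × 10^-3 = 2.663 × 10^-3 mol
[Cu2+]_dilute = 2.663 × 10^-3 / 0.009783 = 0.2722 mol/L
[Cu2+]_original = 0.2722 × 100.0/20.17 = 1.350 mol/L

1.350 mol/L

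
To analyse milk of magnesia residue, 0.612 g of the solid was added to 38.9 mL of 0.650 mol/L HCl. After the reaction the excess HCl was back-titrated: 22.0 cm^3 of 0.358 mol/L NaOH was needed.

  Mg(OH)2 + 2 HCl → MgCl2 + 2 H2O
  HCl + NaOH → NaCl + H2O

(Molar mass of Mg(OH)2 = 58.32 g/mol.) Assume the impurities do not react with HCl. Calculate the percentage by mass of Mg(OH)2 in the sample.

82.9 %

n(HCl) added = 0.0389 × 0.650 = 0.0253 mol
n(NaOH) used in back-titration = 0.0220 × 0.358 = 7.88 × 10^-3 mol
n(HCl) left over = 7.88 × 10^-3 mol (1:1 ratio)
n(HCl) consumed by analyte = 0.0253 − 7.88 × 10^-3 = 0.0174 mol
From the 1:2 ratio, n(Mg(OH)2) = 1/2 × 0.0174 = 8.70 × 10^-3 mol
mass of Mg(OH)2 = 8.70 × 10^-3 × 58.32 = 0.508 g
% Mg(OH)2 = 0.508 / 0.612 × 100 = 82.9 %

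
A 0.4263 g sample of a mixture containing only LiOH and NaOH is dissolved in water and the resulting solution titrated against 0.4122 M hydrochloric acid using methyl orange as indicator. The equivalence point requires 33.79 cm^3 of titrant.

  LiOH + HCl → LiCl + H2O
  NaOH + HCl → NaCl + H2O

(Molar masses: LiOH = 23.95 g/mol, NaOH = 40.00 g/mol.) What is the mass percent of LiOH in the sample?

45.80 %

n(HCl) = 0.03379 × 0.4122 = 0.01393 mol
Let x = n(LiOH), y = n(NaOH).
Titrant: 1x + 1y = 0.01393;  mass: 23.95x + 40.00y = 0.4263
Solving, x = 8.151 × 10^-3 mol, y = 5.777 × 10^-3 mol
mass of LiOH = 8.151 × 10^-3 × 23.95 = 0.1952 g
% LiOH = 0.1952 / 0.4263 × 100 = 45.80 %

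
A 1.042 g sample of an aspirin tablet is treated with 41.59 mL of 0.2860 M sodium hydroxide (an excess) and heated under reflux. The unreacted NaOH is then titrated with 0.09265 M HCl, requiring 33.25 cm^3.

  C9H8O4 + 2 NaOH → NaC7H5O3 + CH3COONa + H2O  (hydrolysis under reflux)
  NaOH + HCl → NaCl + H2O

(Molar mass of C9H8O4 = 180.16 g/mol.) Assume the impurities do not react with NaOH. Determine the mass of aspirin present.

n(NaOH) added = 0.04159 × 0.2860 = 0.01189 mol
n(HCl) used in back-titration = 0.03325 × 0.09265 = 3.081 × 10^-3 mol
n(NaOH) left over = 3.081 × 10^-3 mol (1:1 ratio)
n(NaOH) consumed by analyte = 0.01189 − 3.081 × 10^-3 = 8.814 × 10^-3 mol
From the 1:2 ratio, n(C9H8O4) = 1/2 × 8.814 × 10^-3 = 4.407 × 10^-3 mol
mass of C9H8O4 = 4.407 × 10^-3 × 180.16 = 0.7940 g

0.7940 g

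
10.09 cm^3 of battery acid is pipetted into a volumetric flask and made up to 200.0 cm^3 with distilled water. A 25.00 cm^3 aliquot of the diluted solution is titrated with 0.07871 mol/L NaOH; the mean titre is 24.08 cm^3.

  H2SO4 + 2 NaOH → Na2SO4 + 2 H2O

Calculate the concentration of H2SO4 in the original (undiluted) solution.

0.7514 mol/L

n(NaOH) = 0.02408 × 0.07871 = 1.895 × 10^-3 mol
From the 1:2 ratio, n(H2SO4) in the aliquot = 1/2 × 1.895 × 10^-3 = 9.477 × 10^-4 mol
[H2SO4]_dilute = 9.477 × 10^-4 / 0.02500 = 0.03791 mol/L
Dilution factor = 200.0 / 10.09 = 19.82
[H2SO4]_stock = 0.03791 × 19.82 = 0.7514 mol/L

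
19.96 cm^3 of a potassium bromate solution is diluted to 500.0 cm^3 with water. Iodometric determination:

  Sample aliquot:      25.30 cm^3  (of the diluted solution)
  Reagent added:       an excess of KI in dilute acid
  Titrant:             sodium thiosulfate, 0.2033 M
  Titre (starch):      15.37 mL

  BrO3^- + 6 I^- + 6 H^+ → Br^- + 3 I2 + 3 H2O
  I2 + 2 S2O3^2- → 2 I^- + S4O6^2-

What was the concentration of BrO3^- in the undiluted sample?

n(S2O3^2-) = 0.01537 × 0.2033 = 3.125 × 10^-3 mol
n(I2) = n(S2O3^2-)/2 = 1.562 × 10^-3 mol
From the 1:3 ratio, n(BrO3^-) in the aliquot = 1/3 × 1.562 × 10^-3 = 5.208 × 10^-4 mol
[BrO3^-]_dilute = 5.208 × 10^-4 / 0.02530 = 0.02058 mol/L
[BrO3^-]_original = 0.02058 × 500.0/19.96 = 0.5156 mol/L

0.5156 M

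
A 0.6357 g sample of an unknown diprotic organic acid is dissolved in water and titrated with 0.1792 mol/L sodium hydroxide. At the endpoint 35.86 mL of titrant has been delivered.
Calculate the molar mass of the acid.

197.8 g/mol

n(NaOH) = 0.03586 L × 0.1792 mol/L = 6.426 × 10^-3 mol
From the 1:2 ratio, n(H2A) = 1/2 × 6.426 × 10^-3 = 3.213 × 10^-3 mol
M = m / n = 0.6357 g / 3.213 × 10^-3 mol = 197.8 g/mol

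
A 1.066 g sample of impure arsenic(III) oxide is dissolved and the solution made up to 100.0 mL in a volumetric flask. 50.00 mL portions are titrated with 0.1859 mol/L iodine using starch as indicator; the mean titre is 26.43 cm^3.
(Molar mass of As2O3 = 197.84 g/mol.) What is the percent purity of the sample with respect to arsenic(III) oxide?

91.19 %

As2O3 + 2 I2 + 2 H2O → As2O5 + 4 HI
n(I2) per titration = 0.02643 × 0.1859 = 4.913 × 10^-3 mol
From the 1:2 ratio, n(As2O3) in each aliquot = 1/2 × 4.913 × 10^-3 = 2.457 × 10^-3 mol
n(As2O3) in the whole flask = 2.457 × 10^-3 × 100.0/50.00 = 4.913 × 10^-3 mol
mass of As2O3 = 4.913 × 10^-3 × 197.84 = 0.9721 g
% As2O3 = 0.9721 / 1.066 × 100 = 91.19 %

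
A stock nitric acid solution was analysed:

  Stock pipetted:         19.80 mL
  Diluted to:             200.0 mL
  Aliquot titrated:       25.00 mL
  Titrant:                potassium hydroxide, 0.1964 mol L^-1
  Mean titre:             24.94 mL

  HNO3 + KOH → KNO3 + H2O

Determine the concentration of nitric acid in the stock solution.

1.979 mol/L

n(KOH) = 0.02494 × 0.1964 = 4.898 × 10^-3 mol
n(HNO3) in the aliquot = 4.898 × 10^-3 mol (1:1 ratio)
[HNO3]_dilute = 4.898 × 10^-3 / 0.02500 = 0.1959 mol/L
Dilution factor = 200.0 / 19.80 = 10.10
[HNO3]_stock = 0.1959 × 10.10 = 1.979 mol/L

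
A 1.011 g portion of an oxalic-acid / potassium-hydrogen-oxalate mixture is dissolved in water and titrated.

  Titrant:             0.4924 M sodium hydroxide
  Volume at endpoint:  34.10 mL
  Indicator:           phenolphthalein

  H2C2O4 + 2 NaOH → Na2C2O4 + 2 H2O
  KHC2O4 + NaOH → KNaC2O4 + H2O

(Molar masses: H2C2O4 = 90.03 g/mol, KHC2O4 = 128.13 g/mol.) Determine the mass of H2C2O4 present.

n(NaOH) = 0.03410 × 0.4924 = 0.01679 mol
Let x = n(H2C2O4), y = n(KHC2O4).
Titrant: 2x + 1y = 0.01679;  mass: 90.03x + 128.13y = 1.011
Solving, x = 6.860 × 10^-3 mol, y = 3.070 × 10^-3 mol
mass of H2C2O4 = 6.860 × 10^-3 × 90.03 = 0.6176 g

0.6176 g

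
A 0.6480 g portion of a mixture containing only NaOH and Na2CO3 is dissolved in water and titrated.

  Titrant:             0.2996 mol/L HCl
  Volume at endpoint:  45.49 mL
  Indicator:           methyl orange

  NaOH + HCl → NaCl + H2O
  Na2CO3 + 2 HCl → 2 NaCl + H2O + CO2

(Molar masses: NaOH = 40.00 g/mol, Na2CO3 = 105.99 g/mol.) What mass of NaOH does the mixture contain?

0.2286 g

n(HCl) = 0.04549 × 0.2996 = 0.01363 mol
Let x = n(NaOH), y = n(Na2CO3).
Titrant: 1x + 2y = 0.01363;  mass: 40.00x + 105.99y = 0.6480
Solving, x = 5.714 × 10^-3 mol, y = 3.957 × 10^-3 mol
mass of NaOH = 5.714 × 10^-3 × 40.00 = 0.2286 g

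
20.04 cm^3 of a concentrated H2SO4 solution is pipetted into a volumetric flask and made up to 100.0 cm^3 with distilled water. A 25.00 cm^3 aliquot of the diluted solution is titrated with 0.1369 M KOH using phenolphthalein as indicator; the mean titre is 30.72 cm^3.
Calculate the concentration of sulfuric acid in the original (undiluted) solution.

H2SO4 + 2 KOH → K2SO4 + 2 H2O
n(KOH) = 0.03072 × 0.1369 = 4.206 × 10^-3 mol
From the 1:2 ratio, n(H2SO4) in the aliquot = 1/2 × 4.206 × 10^-3 = 2.103 × 10^-3 mol
[H2SO4]_dilute = 2.103 × 10^-3 / 0.02500 = 0.08411 mol/L
Dilution factor = 100.0 / 20.04 = 4.990
[H2SO4]_stock = 0.08411 × 4.990 = 0.4197 mol/L

0.4197 M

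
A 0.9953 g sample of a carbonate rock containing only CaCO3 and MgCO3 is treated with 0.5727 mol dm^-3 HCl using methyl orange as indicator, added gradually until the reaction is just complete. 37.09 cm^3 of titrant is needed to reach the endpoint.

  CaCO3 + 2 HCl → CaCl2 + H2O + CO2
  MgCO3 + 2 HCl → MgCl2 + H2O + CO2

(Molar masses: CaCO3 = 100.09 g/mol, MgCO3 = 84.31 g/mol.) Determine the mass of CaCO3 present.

n(HCl) = 0.03709 × 0.5727 = 0.02124 mol
Let x = n(CaCO3), y = n(MgCO3).
Titrant: 2x + 2y = 0.02124;  mass: 100.09x + 84.31y = 0.9953
Solving, x = 6.329 × 10^-3 mol, y = 4.292 × 10^-3 mol
mass of CaCO3 = 6.329 × 10^-3 × 100.09 = 0.6334 g

0.6334 g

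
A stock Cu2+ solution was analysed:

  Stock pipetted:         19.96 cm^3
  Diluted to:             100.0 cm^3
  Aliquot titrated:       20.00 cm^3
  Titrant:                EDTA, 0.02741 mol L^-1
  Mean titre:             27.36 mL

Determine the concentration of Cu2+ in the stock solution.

0.1879 mol/L

Cu^2+ + EDTA^4- → [Cu(EDTA)]^2-
n(EDTA) = 0.02736 × 0.02741 = 7.499 × 10^-4 mol
n(Cu2+) in the aliquot = 7.499 × 10^-4 mol (1:1 ratio)
[Cu2+]_dilute = 7.499 × 10^-4 / 0.02000 = 0.03750 mol/L
Dilution factor = 100.0 / 19.96 = 5.010
[Cu2+]_stock = 0.03750 × 5.010 = 0.1879 mol/L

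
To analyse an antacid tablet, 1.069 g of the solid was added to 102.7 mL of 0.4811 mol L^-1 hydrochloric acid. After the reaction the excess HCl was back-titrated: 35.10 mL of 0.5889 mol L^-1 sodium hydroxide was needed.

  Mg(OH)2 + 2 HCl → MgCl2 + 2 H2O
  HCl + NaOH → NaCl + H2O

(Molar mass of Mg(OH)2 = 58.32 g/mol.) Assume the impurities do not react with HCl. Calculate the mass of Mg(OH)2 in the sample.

n(HCl) added = 0.1027 × 0.4811 = 0.04941 mol
n(NaOH) used in back-titration = 0.03510 × 0.5889 = 0.02067 mol
n(HCl) left over = 0.02067 mol (1:1 ratio)
n(HCl) consumed by analyte = 0.04941 − 0.02067 = 0.02874 mol
From the 1:2 ratio, n(Mg(OH)2) = 1/2 × 0.02874 = 0.01437 mol
mass of Mg(OH)2 = 0.01437 × 58.32 = 0.8380 g

0.8380 g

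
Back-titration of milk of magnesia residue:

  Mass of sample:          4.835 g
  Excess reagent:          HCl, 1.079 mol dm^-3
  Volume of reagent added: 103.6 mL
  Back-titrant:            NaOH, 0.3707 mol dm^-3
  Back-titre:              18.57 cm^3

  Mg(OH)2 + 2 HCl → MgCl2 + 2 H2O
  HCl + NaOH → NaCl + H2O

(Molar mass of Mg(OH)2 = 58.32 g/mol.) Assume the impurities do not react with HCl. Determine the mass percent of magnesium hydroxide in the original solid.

63.27 %

n(HCl) added = 0.1036 × 1.079 = 0.1118 mol
n(NaOH) used in back-titration = 0.01857 × 0.3707 = 6.884 × 10^-3 mol
n(HCl) left over = 6.884 × 10^-3 mol (1:1 ratio)
n(HCl) consumed by analyte = 0.1118 − 6.884 × 10^-3 = 0.1049 mol
From the 1:2 ratio, n(Mg(OH)2) = 1/2 × 0.1049 = 0.05245 mol
mass of Mg(OH)2 = 0.05245 × 58.32 = 3.059 g
% Mg(OH)2 = 3.059 / 4.835 × 100 = 63.27 %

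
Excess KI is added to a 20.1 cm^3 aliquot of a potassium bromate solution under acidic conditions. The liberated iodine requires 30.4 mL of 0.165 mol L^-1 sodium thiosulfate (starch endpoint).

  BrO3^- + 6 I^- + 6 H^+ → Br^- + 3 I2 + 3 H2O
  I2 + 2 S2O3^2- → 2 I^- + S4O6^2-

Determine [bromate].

n(S2O3^2-) = 0.0304 × 0.165 = 5.02 × 10^-3 mol
n(I2) = n(S2O3^2-)/2 = 2.51 × 10^-3 mol
From the 1:3 ratio, n(BrO3^-) in the aliquot = 1/3 × 2.51 × 10^-3 = 8.36 × 10^-4 mol
[BrO3^-] = 8.36 × 10^-4 / 0.0201 = 0.0416 mol/L

0.0416 mol/L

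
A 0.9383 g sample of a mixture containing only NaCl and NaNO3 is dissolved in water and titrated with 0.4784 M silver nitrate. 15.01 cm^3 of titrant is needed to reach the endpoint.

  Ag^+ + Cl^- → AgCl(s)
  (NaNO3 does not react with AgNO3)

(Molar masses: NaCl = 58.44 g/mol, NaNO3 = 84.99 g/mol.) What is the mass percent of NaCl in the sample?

44.72 %

n(AgNO3) = 0.01501 × 0.4784 = 7.181 × 10^-3 mol
Let x = n(NaCl), y = n(NaNO3).
Titrant: 1x = 7.181 × 10^-3;  mass: 58.44x + 84.99y = 0.9383
Solving, x = 7.181 × 10^-3 mol, y = 6.103 × 10^-3 mol
mass of NaCl = 7.181 × 10^-3 × 58.44 = 0.4196 g
% NaCl = 0.4196 / 0.9383 × 100 = 44.72 %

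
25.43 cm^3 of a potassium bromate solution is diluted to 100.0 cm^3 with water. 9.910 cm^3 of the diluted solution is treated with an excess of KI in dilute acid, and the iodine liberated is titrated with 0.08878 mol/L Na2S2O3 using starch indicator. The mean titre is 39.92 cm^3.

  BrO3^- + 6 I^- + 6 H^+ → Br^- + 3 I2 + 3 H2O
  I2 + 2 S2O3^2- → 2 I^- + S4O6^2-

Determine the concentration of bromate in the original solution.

n(S2O3^2-) = 0.03992 × 0.08878 = 3.544 × 10^-3 mol
n(I2) = n(S2O3^2-)/2 = 1.772 × 10^-3 mol
From the 1:3 ratio, n(BrO3^-) in the aliquot = 1/3 × 1.772 × 10^-3 = 5.907 × 10^-4 mol
[BrO3^-]_dilute = 5.907 × 10^-4 / 0.009910 = 0.05960 mol/L
[BrO3^-]_original = 0.05960 × 100.0/25.43 = 0.2344 mol/L

0.2344 mol/L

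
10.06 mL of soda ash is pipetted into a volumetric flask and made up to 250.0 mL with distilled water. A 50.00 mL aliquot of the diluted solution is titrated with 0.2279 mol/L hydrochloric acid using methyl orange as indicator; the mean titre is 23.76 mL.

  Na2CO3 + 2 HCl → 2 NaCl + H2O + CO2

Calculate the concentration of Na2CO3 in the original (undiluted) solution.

n(HCl) = 0.02376 × 0.2279 = 5.415 × 10^-3 mol
From the 1:2 ratio, n(Na2CO3) in the aliquot = 1/2 × 5.415 × 10^-3 = 2.707 × 10^-3 mol
[Na2CO3]_dilute = 2.707 × 10^-3 / 0.05000 = 0.05415 mol/L
Dilution factor = 250.0 / 10.06 = 24.85
[Na2CO3]_stock = 0.05415 × 24.85 = 1.346 mol/L

1.346 mol/L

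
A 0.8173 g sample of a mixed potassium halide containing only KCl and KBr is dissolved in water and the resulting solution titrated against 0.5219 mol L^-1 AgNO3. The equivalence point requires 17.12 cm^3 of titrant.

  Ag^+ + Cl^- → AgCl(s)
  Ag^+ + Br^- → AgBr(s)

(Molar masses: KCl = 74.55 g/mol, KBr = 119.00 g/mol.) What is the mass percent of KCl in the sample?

n(AgNO3) = 0.01712 × 0.5219 = 8.935 × 10^-3 mol
Let x = n(KCl), y = n(KBr).
Titrant: 1x + 1y = 8.935 × 10^-3;  mass: 74.55x + 119.00y = 0.8173
Solving, x = 5.533 × 10^-3 mol, y = 3.402 × 10^-3 mol
mass of KCl = 5.533 × 10^-3 × 74.55 = 0.4125 g
% KCl = 0.4125 / 0.8173 × 100 = 50.47 %

50.47 %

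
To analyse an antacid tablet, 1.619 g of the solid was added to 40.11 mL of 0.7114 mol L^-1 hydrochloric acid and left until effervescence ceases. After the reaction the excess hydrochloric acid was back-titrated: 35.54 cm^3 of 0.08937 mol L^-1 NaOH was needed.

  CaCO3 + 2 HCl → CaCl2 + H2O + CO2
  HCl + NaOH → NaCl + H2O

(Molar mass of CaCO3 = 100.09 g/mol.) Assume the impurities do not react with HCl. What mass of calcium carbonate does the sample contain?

n(HCl) added = 0.04011 × 0.7114 = 0.02853 mol
n(NaOH) used in back-titration = 0.03554 × 0.08937 = 3.176 × 10^-3 mol
n(HCl) left over = 3.176 × 10^-3 mol (1:1 ratio)
n(HCl) consumed by analyte = 0.02853 − 3.176 × 10^-3 = 0.02536 mol
From the 1:2 ratio, n(CaCO3) = 1/2 × 0.02536 = 0.01268 mol
mass of CaCO3 = 0.01268 × 100.09 = 1.269 g

1.269 g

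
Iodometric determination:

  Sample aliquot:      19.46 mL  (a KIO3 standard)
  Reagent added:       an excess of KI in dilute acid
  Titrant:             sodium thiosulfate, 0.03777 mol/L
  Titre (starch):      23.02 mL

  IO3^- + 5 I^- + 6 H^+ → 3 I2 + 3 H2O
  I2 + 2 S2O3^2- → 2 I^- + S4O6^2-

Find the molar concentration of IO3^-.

n(S2O3^2-) = 0.02302 × 0.03777 = 8.695 × 10^-4 mol
n(I2) = n(S2O3^2-)/2 = 4.347 × 10^-4 mol
From the 1:3 ratio, n(IO3^-) in the aliquot = 1/3 × 4.347 × 10^-4 = 1.449 × 10^-4 mol
[IO3^-] = 1.449 × 10^-4 / 0.01946 = 0.007447 mol/L

0.007447 mol/L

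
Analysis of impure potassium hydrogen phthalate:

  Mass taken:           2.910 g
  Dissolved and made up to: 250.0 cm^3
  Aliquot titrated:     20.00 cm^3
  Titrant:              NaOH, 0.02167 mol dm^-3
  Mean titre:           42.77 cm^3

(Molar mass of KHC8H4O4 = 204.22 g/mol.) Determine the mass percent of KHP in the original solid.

KHC8H4O4 + NaOH → KNaC8H4O4 + H2O
n(NaOH) per titration = 0.04277 × 0.02167 = 9.268 × 10^-4 mol
n(KHC8H4O4) in each aliquot = 9.268 × 10^-4 mol (1:1 ratio)
n(KHC8H4O4) in the whole flask = 9.268 × 10^-4 × 250.0/20.00 = 0.01159 mol
mass of KHC8H4O4 = 0.01159 × 204.22 = 2.366 g
% KHC8H4O4 = 2.366 / 2.910 × 100 = 81.30 %

81.30 %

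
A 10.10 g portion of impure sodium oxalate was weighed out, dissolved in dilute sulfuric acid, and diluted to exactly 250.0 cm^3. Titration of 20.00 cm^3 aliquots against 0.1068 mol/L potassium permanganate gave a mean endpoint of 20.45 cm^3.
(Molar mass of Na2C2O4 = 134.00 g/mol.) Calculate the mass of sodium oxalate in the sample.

2 MnO4^- + 5 C2O4^2- + 16 H^+ → 2 Mn^2+ + 10 CO2 + 8 H2O
n(KMnO4) per titration = 0.02045 × 0.1068 = 2.184 × 10^-3 mol
From the 5:2 ratio, n(Na2C2O4) in each aliquot = 5/2 × 2.184 × 10^-3 = 5.460 × 10^-3 mol
n(Na2C2O4) in the whole flask = 5.460 × 10^-3 × 250.0/20.00 = 0.06825 mol
mass of Na2C2O4 = 0.06825 × 134.00 = 9.146 g

9.146 g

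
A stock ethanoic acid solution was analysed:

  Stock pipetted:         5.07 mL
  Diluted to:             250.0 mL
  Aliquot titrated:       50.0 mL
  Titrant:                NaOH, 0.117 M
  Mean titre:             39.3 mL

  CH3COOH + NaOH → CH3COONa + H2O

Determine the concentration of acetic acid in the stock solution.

4.53 M

n(NaOH) = 0.0393 × 0.117 = 4.60 × 10^-3 mol
n(CH3COOH) in the aliquot = 4.60 × 10^-3 mol (1:1 ratio)
[CH3COOH]_dilute = 4.60 × 10^-3 / 0.0500 = 0.0920 mol/L
Dilution factor = 250.0 / 5.07 = 49.31
[CH3COOH]_stock = 0.0920 × 49.31 = 4.53 mol/L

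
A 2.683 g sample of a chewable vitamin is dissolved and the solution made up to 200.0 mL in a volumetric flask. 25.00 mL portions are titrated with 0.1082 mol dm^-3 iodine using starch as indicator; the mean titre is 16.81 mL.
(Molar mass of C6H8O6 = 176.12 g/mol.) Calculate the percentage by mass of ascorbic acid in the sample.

C6H8O6 + I2 → C6H6O6 + 2 HI
n(I2) per titration = 0.01681 × 0.1082 = 1.819 × 10^-3 mol
n(C6H8O6) in each aliquot = 1.819 × 10^-3 mol (1:1 ratio)
n(C6H8O6) in the whole flask = 1.819 × 10^-3 × 200.0/25.00 = 0.01455 mol
mass of C6H8O6 = 0.01455 × 176.12 = 2.563 g
% C6H8O6 = 2.563 / 2.683 × 100 = 95.52 %

95.52 %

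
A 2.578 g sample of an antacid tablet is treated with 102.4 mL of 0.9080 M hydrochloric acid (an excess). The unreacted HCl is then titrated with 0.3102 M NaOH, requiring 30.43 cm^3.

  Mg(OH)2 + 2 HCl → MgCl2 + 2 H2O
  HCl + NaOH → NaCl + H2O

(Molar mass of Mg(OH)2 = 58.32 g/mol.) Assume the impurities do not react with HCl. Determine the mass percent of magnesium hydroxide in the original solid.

n(HCl) added = 0.1024 × 0.9080 = 0.09298 mol
n(NaOH) used in back-titration = 0.03043 × 0.3102 = 9.439 × 10^-3 mol
n(HCl) left over = 9.439 × 10^-3 mol (1:1 ratio)
n(HCl) consumed by analyte = 0.09298 − 9.439 × 10^-3 = 0.08354 mol
From the 1:2 ratio, n(Mg(OH)2) = 1/2 × 0.08354 = 0.04177 mol
mass of Mg(OH)2 = 0.04177 × 58.32 = 2.436 g
% Mg(OH)2 = 2.436 / 2.578 × 100 = 94.49 %

94.49 %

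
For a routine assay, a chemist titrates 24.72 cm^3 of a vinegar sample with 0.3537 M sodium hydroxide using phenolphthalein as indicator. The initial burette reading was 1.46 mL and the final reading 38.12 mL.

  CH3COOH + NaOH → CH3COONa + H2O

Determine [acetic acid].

0.5245 M

n(NaOH) = 0.03666 L × 0.3537 mol/L = 0.01297 mol
n(CH3COOH) = 0.01297 mol (1:1 mole ratio)
[CH3COOH] = 0.01297 mol / 0.02472 L = 0.5245 mol/L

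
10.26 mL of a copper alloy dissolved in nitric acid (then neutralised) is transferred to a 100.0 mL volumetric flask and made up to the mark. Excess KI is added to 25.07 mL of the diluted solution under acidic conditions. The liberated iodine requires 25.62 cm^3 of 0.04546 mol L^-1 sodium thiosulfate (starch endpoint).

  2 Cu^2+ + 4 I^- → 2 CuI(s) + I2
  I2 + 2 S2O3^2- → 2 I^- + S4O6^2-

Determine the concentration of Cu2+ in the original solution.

n(S2O3^2-) = 0.02562 × 0.04546 = 1.165 × 10^-3 mol
n(I2) = n(S2O3^2-)/2 = 5.823 × 10^-4 mol
From the 2:1 ratio, n(Cu2+) in the aliquot = 2/1 × 5.823 × 10^-4 = 1.165 × 10^-3 mol
[Cu2+]_dilute = 1.165 × 10^-3 / 0.02507 = 0.04646 mol/L
[Cu2+]_original = 0.04646 × 100.0/10.26 = 0.4528 mol/L

0.4528 mol/L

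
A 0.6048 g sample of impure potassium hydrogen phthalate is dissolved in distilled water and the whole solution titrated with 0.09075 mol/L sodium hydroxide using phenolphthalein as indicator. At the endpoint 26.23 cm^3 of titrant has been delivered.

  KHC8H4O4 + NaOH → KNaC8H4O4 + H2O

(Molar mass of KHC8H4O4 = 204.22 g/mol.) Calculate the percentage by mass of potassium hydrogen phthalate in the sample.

n(NaOH) = 0.02623 L × 0.09075 mol/L = 2.380 × 10^-3 mol
n(KHC8H4O4) = 2.380 × 10^-3 mol (1:1 ratio)
mass of KHC8H4O4 = 2.380 × 10^-3 × 204.22 g/mol = 0.4861 g
% KHC8H4O4 = 0.4861 / 0.6048 × 100 = 80.38 %

80.38 %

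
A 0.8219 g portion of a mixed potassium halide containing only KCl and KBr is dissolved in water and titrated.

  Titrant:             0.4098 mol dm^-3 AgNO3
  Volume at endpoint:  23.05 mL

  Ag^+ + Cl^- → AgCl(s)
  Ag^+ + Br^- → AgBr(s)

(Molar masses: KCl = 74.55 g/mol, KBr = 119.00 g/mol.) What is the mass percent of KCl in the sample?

61.66 %

n(AgNO3) = 0.02305 × 0.4098 = 9.446 × 10^-3 mol
Let x = n(KCl), y = n(KBr).
Titrant: 1x + 1y = 9.446 × 10^-3;  mass: 74.55x + 119.00y = 0.8219
Solving, x = 6.798 × 10^-3 mol, y = 2.648 × 10^-3 mol
mass of KCl = 6.798 × 10^-3 × 74.55 = 0.5068 g
% KCl = 0.5068 / 0.8219 × 100 = 61.66 %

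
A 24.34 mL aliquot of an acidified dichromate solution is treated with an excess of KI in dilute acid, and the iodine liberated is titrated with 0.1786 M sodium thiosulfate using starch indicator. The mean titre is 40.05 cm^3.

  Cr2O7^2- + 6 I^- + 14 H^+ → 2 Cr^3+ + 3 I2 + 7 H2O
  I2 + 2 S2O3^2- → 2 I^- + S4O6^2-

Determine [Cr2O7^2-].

n(S2O3^2-) = 0.04005 × 0.1786 = 7.153 × 10^-3 mol
n(I2) = n(S2O3^2-)/2 = 3.576 × 10^-3 mol
From the 1:3 ratio, n(Cr2O7^2-) in the aliquot = 1/3 × 3.576 × 10^-3 = 1.192 × 10^-3 mol
[Cr2O7^2-] = 1.192 × 10^-3 / 0.02434 = 0.04898 mol/L

0.04898 M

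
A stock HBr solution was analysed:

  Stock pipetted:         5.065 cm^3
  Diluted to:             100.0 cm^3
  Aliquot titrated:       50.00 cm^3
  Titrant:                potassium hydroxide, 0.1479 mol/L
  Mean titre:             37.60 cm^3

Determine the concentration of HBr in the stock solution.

2.196 mol/L

HBr + KOH → KBr + H2O
n(KOH) = 0.03760 × 0.1479 = 5.561 × 10^-3 mol
n(HBr) in the aliquot = 5.561 × 10^-3 mol (1:1 ratio)
[HBr]_dilute = 5.561 × 10^-3 / 0.05000 = 0.1112 mol/L
Dilution factor = 100.0 / 5.065 = 19.74
[HBr]_stock = 0.1112 × 19.74 = 2.196 mol/L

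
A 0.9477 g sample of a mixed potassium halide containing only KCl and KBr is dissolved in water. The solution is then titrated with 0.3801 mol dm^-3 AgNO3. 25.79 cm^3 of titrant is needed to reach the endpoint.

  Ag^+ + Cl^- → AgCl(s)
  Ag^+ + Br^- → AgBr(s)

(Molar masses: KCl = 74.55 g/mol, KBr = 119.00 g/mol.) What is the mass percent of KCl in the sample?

38.73 %

n(AgNO3) = 0.02579 × 0.3801 = 9.803 × 10^-3 mol
Let x = n(KCl), y = n(KBr).
Titrant: 1x + 1y = 9.803 × 10^-3;  mass: 74.55x + 119.00y = 0.9477
Solving, x = 4.923 × 10^-3 mol, y = 4.880 × 10^-3 mol
mass of KCl = 4.923 × 10^-3 × 74.55 = 0.3670 g
% KCl = 0.3670 / 0.9477 × 100 = 38.73 %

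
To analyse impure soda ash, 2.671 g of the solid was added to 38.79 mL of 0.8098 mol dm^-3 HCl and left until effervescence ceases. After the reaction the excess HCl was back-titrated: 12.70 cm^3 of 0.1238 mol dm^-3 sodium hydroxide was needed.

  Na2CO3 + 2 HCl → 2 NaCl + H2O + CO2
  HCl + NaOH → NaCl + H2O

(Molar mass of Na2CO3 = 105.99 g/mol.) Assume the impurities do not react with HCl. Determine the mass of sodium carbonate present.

n(HCl) added = 0.03879 × 0.8098 = 0.03141 mol
n(NaOH) used in back-titration = 0.01270 × 0.1238 = 1.572 × 10^-3 mol
n(HCl) left over = 1.572 × 10^-3 mol (1:1 ratio)
n(HCl) consumed by analyte = 0.03141 − 1.572 × 10^-3 = 0.02984 mol
From the 1:2 ratio, n(Na2CO3) = 1/2 × 0.02984 = 0.01492 mol
mass of Na2CO3 = 0.01492 × 105.99 = 1.581 g

1.581 g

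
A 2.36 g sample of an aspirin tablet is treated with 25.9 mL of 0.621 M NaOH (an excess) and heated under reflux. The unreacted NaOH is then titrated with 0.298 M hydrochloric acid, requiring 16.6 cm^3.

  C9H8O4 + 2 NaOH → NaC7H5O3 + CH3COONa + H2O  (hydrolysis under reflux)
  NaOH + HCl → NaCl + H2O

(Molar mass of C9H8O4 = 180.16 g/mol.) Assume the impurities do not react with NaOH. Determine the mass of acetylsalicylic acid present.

1.00 g

n(NaOH) added = 0.0259 × 0.621 = 0.0161 mol
n(HCl) used in back-titration = 0.0166 × 0.298 = 4.95 × 10^-3 mol
n(NaOH) left over = 4.95 × 10^-3 mol (1:1 ratio)
n(NaOH) consumed by analyte = 0.0161 − 4.95 × 10^-3 = 0.0111 mol
From the 1:2 ratio, n(C9H8O4) = 1/2 × 0.0111 = 5.57 × 10^-3 mol
mass of C9H8O4 = 5.57 × 10^-3 × 180.16 = 1.00 g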